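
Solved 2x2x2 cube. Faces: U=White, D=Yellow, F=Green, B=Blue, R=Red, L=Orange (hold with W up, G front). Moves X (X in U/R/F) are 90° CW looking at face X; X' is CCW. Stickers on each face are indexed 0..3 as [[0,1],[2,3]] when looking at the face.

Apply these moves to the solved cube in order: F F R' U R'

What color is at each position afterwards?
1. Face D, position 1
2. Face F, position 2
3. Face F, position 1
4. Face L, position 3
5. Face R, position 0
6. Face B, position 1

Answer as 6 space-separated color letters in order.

After move 1 (F): F=GGGG U=WWOO R=WRWR D=RRYY L=OYOY
After move 2 (F): F=GGGG U=WWYY R=OROR D=WWYY L=OROR
After move 3 (R'): R=RROO U=WBYB F=GWGY D=WGYG B=YBWB
After move 4 (U): U=YWBB F=RRGY R=YBOO B=ORWB L=GWOR
After move 5 (R'): R=BOYO U=YWBO F=RWGB D=WRYY B=GRGB
Query 1: D[1] = R
Query 2: F[2] = G
Query 3: F[1] = W
Query 4: L[3] = R
Query 5: R[0] = B
Query 6: B[1] = R

Answer: R G W R B R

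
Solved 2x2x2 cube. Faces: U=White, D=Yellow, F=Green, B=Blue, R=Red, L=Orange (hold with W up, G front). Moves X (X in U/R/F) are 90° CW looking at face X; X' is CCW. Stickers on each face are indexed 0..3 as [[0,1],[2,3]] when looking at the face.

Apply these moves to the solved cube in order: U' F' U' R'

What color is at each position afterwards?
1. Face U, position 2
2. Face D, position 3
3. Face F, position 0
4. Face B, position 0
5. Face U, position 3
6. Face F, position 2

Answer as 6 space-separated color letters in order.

After move 1 (U'): U=WWWW F=OOGG R=GGRR B=RRBB L=BBOO
After move 2 (F'): F=OGOG U=WWGR R=YGYR D=BOYY L=BWOW
After move 3 (U'): U=WRWG F=BWOG R=OGYR B=YGBB L=RROW
After move 4 (R'): R=GROY U=WBWY F=BROG D=BWYG B=YGOB
Query 1: U[2] = W
Query 2: D[3] = G
Query 3: F[0] = B
Query 4: B[0] = Y
Query 5: U[3] = Y
Query 6: F[2] = O

Answer: W G B Y Y O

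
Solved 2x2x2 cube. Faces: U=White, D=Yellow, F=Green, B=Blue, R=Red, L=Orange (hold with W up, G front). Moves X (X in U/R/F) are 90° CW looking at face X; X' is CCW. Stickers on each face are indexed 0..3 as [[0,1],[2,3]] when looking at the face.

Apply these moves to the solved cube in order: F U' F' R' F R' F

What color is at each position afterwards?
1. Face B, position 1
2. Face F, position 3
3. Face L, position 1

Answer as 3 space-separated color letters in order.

After move 1 (F): F=GGGG U=WWOO R=WRWR D=RRYY L=OYOY
After move 2 (U'): U=WOWO F=OYGG R=GGWR B=WRBB L=BBOY
After move 3 (F'): F=YGOG U=WOGW R=RGRR D=BYYY L=BOOW
After move 4 (R'): R=GRRR U=WBGW F=YOOW D=BGYG B=YRYB
After move 5 (F): F=OYWO U=WBWO R=GRWR D=RGYG L=BBOG
After move 6 (R'): R=RRGW U=WYWY F=OBWO D=RYYO B=GRGB
After move 7 (F): F=WOOB U=WYGB R=WRYW D=GRYO L=BROY
Query 1: B[1] = R
Query 2: F[3] = B
Query 3: L[1] = R

Answer: R B R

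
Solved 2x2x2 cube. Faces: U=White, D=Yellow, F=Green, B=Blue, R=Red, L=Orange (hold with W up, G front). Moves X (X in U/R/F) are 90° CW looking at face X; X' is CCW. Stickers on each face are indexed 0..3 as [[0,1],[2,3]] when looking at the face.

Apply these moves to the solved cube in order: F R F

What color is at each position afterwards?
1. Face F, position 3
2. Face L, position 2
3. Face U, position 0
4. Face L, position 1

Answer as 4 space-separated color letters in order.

Answer: R O W R

Derivation:
After move 1 (F): F=GGGG U=WWOO R=WRWR D=RRYY L=OYOY
After move 2 (R): R=WWRR U=WGOG F=GRGY D=RBYB B=OBWB
After move 3 (F): F=GGYR U=WGYY R=OWGR D=RWYB L=OROB
Query 1: F[3] = R
Query 2: L[2] = O
Query 3: U[0] = W
Query 4: L[1] = R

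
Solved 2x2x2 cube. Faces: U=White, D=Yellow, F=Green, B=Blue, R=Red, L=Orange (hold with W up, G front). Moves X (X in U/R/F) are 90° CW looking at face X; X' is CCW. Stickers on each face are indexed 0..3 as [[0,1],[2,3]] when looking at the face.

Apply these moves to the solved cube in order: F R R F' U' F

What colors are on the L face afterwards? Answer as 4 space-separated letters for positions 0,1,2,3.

After move 1 (F): F=GGGG U=WWOO R=WRWR D=RRYY L=OYOY
After move 2 (R): R=WWRR U=WGOG F=GRGY D=RBYB B=OBWB
After move 3 (R): R=RWRW U=WROY F=GBGB D=RWYO B=GBGB
After move 4 (F'): F=BBGG U=WRRR R=WWRW D=YYYO L=OYOO
After move 5 (U'): U=RRWR F=OYGG R=BBRW B=WWGB L=GBOO
After move 6 (F): F=GOGY U=RROB R=WBRW D=RBYO L=GYOY
Query: L face = GYOY

Answer: G Y O Y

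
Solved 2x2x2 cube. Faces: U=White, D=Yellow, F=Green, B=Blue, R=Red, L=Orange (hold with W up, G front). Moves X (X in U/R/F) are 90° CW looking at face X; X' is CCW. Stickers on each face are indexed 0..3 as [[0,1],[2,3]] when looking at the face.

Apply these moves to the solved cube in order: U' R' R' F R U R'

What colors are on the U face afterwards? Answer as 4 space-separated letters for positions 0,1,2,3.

Answer: O Y B B

Derivation:
After move 1 (U'): U=WWWW F=OOGG R=GGRR B=RRBB L=BBOO
After move 2 (R'): R=GRGR U=WBWR F=OWGW D=YOYG B=YRYB
After move 3 (R'): R=RRGG U=WYWY F=OBGR D=YWYW B=GROB
After move 4 (F): F=GORB U=WYOB R=WRYG D=GRYW L=BYOW
After move 5 (R): R=YWGR U=WOOB F=GRRW D=GOYG B=BRYB
After move 6 (U): U=OWBO F=YWRW R=BRGR B=BYYB L=GROW
After move 7 (R'): R=RRBG U=OYBB F=YWRO D=GWYW B=GYOB
Query: U face = OYBB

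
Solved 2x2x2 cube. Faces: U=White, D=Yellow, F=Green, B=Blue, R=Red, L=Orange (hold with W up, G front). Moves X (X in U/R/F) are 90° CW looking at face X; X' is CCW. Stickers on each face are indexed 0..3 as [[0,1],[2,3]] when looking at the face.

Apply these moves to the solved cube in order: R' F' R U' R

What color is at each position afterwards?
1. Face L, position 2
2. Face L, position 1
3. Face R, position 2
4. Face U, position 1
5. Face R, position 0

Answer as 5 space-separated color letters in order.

Answer: O B R B R

Derivation:
After move 1 (R'): R=RRRR U=WBWB F=GWGW D=YGYG B=YBYB
After move 2 (F'): F=WWGG U=WBRR R=GRYR D=OOYG L=OBOW
After move 3 (R): R=YGRR U=WWRG F=WOGG D=OYYY B=RBBB
After move 4 (U'): U=WGWR F=OBGG R=WORR B=YGBB L=RBOW
After move 5 (R): R=RWRO U=WBWG F=OYGY D=OBYY B=RGGB
Query 1: L[2] = O
Query 2: L[1] = B
Query 3: R[2] = R
Query 4: U[1] = B
Query 5: R[0] = R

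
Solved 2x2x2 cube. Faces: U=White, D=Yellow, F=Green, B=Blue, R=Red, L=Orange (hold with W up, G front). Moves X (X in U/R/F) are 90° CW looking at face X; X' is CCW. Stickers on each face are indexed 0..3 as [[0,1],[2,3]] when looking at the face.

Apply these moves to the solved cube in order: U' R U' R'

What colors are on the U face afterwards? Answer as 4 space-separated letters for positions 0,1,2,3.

Answer: O W W R

Derivation:
After move 1 (U'): U=WWWW F=OOGG R=GGRR B=RRBB L=BBOO
After move 2 (R): R=RGRG U=WOWG F=OYGY D=YBYR B=WRWB
After move 3 (U'): U=OGWW F=BBGY R=OYRG B=RGWB L=WROO
After move 4 (R'): R=YGOR U=OWWR F=BGGW D=YBYY B=RGBB
Query: U face = OWWR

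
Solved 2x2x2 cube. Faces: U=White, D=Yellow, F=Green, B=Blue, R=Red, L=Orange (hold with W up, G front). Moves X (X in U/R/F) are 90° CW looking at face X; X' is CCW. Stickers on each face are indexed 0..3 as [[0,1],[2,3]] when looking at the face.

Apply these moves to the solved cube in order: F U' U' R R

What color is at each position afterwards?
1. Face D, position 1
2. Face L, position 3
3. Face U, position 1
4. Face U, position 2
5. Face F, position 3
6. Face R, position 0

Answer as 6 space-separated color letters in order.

After move 1 (F): F=GGGG U=WWOO R=WRWR D=RRYY L=OYOY
After move 2 (U'): U=WOWO F=OYGG R=GGWR B=WRBB L=BBOY
After move 3 (U'): U=OOWW F=BBGG R=OYWR B=GGBB L=WROY
After move 4 (R): R=WORY U=OBWG F=BRGY D=RBYG B=WGOB
After move 5 (R): R=RWYO U=ORWY F=BBGG D=ROYW B=GGBB
Query 1: D[1] = O
Query 2: L[3] = Y
Query 3: U[1] = R
Query 4: U[2] = W
Query 5: F[3] = G
Query 6: R[0] = R

Answer: O Y R W G R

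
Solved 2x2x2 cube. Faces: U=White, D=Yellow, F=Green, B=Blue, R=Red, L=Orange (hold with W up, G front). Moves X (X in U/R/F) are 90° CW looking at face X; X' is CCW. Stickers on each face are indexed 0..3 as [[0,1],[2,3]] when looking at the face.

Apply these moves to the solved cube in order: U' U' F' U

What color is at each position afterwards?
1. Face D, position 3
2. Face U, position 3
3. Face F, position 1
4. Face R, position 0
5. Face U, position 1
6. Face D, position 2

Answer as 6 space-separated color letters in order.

Answer: Y W O G W Y

Derivation:
After move 1 (U'): U=WWWW F=OOGG R=GGRR B=RRBB L=BBOO
After move 2 (U'): U=WWWW F=BBGG R=OORR B=GGBB L=RROO
After move 3 (F'): F=BGBG U=WWOR R=YOYR D=ROYY L=RWOW
After move 4 (U): U=OWRW F=YOBG R=GGYR B=RWBB L=BGOW
Query 1: D[3] = Y
Query 2: U[3] = W
Query 3: F[1] = O
Query 4: R[0] = G
Query 5: U[1] = W
Query 6: D[2] = Y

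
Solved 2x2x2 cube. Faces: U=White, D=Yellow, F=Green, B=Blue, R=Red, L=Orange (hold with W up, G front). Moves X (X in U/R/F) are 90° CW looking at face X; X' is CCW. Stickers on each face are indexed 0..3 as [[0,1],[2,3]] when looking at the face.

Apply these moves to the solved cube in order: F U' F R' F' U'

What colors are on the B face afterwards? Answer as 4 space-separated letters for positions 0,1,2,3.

After move 1 (F): F=GGGG U=WWOO R=WRWR D=RRYY L=OYOY
After move 2 (U'): U=WOWO F=OYGG R=GGWR B=WRBB L=BBOY
After move 3 (F): F=GOGY U=WOYB R=WGOR D=WGYY L=BROR
After move 4 (R'): R=GRWO U=WBYW F=GOGB D=WOYY B=YRGB
After move 5 (F'): F=OBGG U=WBGW R=ORWO D=RRYY L=BWOY
After move 6 (U'): U=BWWG F=BWGG R=OBWO B=ORGB L=YROY
Query: B face = ORGB

Answer: O R G B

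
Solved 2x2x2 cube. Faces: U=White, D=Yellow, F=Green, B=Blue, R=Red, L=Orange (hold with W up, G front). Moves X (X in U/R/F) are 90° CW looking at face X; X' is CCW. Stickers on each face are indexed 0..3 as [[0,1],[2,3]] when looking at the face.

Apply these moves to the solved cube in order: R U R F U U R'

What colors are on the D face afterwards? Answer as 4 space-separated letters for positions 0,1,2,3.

After move 1 (R): R=RRRR U=WGWG F=GYGY D=YBYB B=WBWB
After move 2 (U): U=WWGG F=RRGY R=WBRR B=OOWB L=GYOO
After move 3 (R): R=RWRB U=WRGY F=RBGB D=YWYO B=GOWB
After move 4 (F): F=GRBB U=WROY R=GWYB D=RRYO L=GYOW
After move 5 (U): U=OWYR F=GWBB R=GOYB B=GYWB L=GROW
After move 6 (U): U=YORW F=GOBB R=GYYB B=GRWB L=GWOW
After move 7 (R'): R=YBGY U=YWRG F=GOBW D=ROYB B=ORRB
Query: D face = ROYB

Answer: R O Y B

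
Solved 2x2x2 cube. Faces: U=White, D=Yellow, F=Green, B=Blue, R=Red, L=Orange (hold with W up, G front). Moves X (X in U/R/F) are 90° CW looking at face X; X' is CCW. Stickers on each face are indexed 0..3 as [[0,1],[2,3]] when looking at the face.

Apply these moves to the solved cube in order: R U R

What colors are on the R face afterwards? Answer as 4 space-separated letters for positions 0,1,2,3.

Answer: R W R B

Derivation:
After move 1 (R): R=RRRR U=WGWG F=GYGY D=YBYB B=WBWB
After move 2 (U): U=WWGG F=RRGY R=WBRR B=OOWB L=GYOO
After move 3 (R): R=RWRB U=WRGY F=RBGB D=YWYO B=GOWB
Query: R face = RWRB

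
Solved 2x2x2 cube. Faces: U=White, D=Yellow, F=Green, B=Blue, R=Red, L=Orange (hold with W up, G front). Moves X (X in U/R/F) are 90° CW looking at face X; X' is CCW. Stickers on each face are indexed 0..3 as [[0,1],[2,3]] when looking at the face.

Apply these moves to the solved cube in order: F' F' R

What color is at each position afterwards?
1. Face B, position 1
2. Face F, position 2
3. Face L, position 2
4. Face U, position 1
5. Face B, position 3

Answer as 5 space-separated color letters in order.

Answer: B G O G B

Derivation:
After move 1 (F'): F=GGGG U=WWRR R=YRYR D=OOYY L=OWOW
After move 2 (F'): F=GGGG U=WWYY R=OROR D=WWYY L=OROR
After move 3 (R): R=OORR U=WGYG F=GWGY D=WBYB B=YBWB
Query 1: B[1] = B
Query 2: F[2] = G
Query 3: L[2] = O
Query 4: U[1] = G
Query 5: B[3] = B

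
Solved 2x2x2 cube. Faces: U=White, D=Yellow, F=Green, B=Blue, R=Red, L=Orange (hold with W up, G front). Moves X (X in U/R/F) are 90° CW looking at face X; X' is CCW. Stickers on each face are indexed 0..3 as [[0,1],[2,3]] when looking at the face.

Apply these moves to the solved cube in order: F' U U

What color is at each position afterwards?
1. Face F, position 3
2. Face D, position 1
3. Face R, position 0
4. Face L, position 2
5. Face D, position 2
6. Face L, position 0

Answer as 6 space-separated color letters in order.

Answer: G O O O Y Y

Derivation:
After move 1 (F'): F=GGGG U=WWRR R=YRYR D=OOYY L=OWOW
After move 2 (U): U=RWRW F=YRGG R=BBYR B=OWBB L=GGOW
After move 3 (U): U=RRWW F=BBGG R=OWYR B=GGBB L=YROW
Query 1: F[3] = G
Query 2: D[1] = O
Query 3: R[0] = O
Query 4: L[2] = O
Query 5: D[2] = Y
Query 6: L[0] = Y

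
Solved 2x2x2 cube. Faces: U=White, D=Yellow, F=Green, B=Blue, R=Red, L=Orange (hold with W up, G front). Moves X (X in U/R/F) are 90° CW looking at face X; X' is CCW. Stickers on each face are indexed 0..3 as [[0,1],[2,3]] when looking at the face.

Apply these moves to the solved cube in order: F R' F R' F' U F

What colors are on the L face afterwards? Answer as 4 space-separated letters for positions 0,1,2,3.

After move 1 (F): F=GGGG U=WWOO R=WRWR D=RRYY L=OYOY
After move 2 (R'): R=RRWW U=WBOB F=GWGO D=RGYG B=YBRB
After move 3 (F): F=GGOW U=WBYY R=ORBW D=WRYG L=OROG
After move 4 (R'): R=RWOB U=WRYY F=GBOY D=WGYW B=GBRB
After move 5 (F'): F=BYGO U=WRRO R=GWWB D=RGYW L=OYOY
After move 6 (U): U=RWOR F=GWGO R=GBWB B=OYRB L=BYOY
After move 7 (F): F=GGOW U=RWYY R=OBRB D=WGYW L=BROG
Query: L face = BROG

Answer: B R O G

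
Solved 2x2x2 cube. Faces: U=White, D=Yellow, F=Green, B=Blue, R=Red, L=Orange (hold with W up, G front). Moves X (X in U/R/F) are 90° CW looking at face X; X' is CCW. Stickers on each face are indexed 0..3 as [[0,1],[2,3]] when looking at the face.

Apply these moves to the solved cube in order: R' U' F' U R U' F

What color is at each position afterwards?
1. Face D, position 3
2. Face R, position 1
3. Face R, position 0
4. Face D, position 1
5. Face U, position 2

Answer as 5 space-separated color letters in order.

Answer: Y O G G W

Derivation:
After move 1 (R'): R=RRRR U=WBWB F=GWGW D=YGYG B=YBYB
After move 2 (U'): U=BBWW F=OOGW R=GWRR B=RRYB L=YBOO
After move 3 (F'): F=OWOG U=BBGR R=GWYR D=BOYG L=YWOW
After move 4 (U): U=GBRB F=GWOG R=RRYR B=YWYB L=OWOW
After move 5 (R): R=YRRR U=GWRG F=GOOG D=BYYY B=BWBB
After move 6 (U'): U=WGGR F=OWOG R=GORR B=YRBB L=BWOW
After move 7 (F): F=OOGW U=WGWW R=GORR D=RGYY L=BBOY
Query 1: D[3] = Y
Query 2: R[1] = O
Query 3: R[0] = G
Query 4: D[1] = G
Query 5: U[2] = W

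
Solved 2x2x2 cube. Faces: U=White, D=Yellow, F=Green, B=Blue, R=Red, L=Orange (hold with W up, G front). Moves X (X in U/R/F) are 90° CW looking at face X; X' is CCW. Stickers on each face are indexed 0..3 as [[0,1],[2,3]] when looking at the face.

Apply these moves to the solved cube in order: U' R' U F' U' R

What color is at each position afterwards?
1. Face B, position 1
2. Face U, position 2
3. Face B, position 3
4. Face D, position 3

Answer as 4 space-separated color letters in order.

After move 1 (U'): U=WWWW F=OOGG R=GGRR B=RRBB L=BBOO
After move 2 (R'): R=GRGR U=WBWR F=OWGW D=YOYG B=YRYB
After move 3 (U): U=WWRB F=GRGW R=YRGR B=BBYB L=OWOO
After move 4 (F'): F=RWGG U=WWYG R=ORYR D=WOYG L=OBOR
After move 5 (U'): U=WGWY F=OBGG R=RWYR B=ORYB L=BBOR
After move 6 (R): R=YRRW U=WBWG F=OOGG D=WYYO B=YRGB
Query 1: B[1] = R
Query 2: U[2] = W
Query 3: B[3] = B
Query 4: D[3] = O

Answer: R W B O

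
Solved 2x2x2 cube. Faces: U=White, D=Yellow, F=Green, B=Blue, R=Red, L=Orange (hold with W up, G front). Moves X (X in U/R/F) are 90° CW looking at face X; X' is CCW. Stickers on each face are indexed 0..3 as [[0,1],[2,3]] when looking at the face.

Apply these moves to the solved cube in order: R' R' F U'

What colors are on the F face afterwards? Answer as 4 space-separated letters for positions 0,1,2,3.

After move 1 (R'): R=RRRR U=WBWB F=GWGW D=YGYG B=YBYB
After move 2 (R'): R=RRRR U=WYWY F=GBGB D=YWYW B=GBGB
After move 3 (F): F=GGBB U=WYOO R=WRYR D=RRYW L=OYOW
After move 4 (U'): U=YOWO F=OYBB R=GGYR B=WRGB L=GBOW
Query: F face = OYBB

Answer: O Y B B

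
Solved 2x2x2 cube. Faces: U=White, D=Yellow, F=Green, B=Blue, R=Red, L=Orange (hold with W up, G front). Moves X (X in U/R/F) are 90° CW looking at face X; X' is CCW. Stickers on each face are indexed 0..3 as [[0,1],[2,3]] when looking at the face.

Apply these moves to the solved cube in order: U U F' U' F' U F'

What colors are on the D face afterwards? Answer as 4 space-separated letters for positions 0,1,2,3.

After move 1 (U): U=WWWW F=RRGG R=BBRR B=OOBB L=GGOO
After move 2 (U): U=WWWW F=BBGG R=OORR B=GGBB L=RROO
After move 3 (F'): F=BGBG U=WWOR R=YOYR D=ROYY L=RWOW
After move 4 (U'): U=WRWO F=RWBG R=BGYR B=YOBB L=GGOW
After move 5 (F'): F=WGRB U=WRBY R=OGRR D=GWYY L=GOOW
After move 6 (U): U=BWYR F=OGRB R=YORR B=GOBB L=WGOW
After move 7 (F'): F=GBOR U=BWYR R=WOGR D=GWYY L=WROY
Query: D face = GWYY

Answer: G W Y Y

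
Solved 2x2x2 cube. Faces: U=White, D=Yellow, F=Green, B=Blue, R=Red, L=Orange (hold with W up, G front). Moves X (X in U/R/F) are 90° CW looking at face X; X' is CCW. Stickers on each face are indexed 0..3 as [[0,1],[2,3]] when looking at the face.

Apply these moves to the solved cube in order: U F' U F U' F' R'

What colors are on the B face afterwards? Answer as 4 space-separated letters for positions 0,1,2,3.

Answer: Y O O B

Derivation:
After move 1 (U): U=WWWW F=RRGG R=BBRR B=OOBB L=GGOO
After move 2 (F'): F=RGRG U=WWBR R=YBYR D=GOYY L=GWOW
After move 3 (U): U=BWRW F=YBRG R=OOYR B=GWBB L=RGOW
After move 4 (F): F=RYGB U=BWWG R=ROWR D=YOYY L=RGOO
After move 5 (U'): U=WGBW F=RGGB R=RYWR B=ROBB L=GWOO
After move 6 (F'): F=GBRG U=WGRW R=OYYR D=WOYY L=GWOB
After move 7 (R'): R=YROY U=WBRR F=GGRW D=WBYG B=YOOB
Query: B face = YOOB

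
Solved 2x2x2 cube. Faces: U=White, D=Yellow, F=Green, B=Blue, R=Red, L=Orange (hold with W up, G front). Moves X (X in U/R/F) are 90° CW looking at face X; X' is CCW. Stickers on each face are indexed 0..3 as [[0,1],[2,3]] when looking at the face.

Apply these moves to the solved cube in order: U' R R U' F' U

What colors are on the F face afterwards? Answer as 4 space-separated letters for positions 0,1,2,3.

After move 1 (U'): U=WWWW F=OOGG R=GGRR B=RRBB L=BBOO
After move 2 (R): R=RGRG U=WOWG F=OYGY D=YBYR B=WRWB
After move 3 (R): R=RRGG U=WYWY F=OBGR D=YWYW B=GROB
After move 4 (U'): U=YYWW F=BBGR R=OBGG B=RROB L=GROO
After move 5 (F'): F=BRBG U=YYOG R=WBYG D=ROYW L=GWOW
After move 6 (U): U=OYGY F=WBBG R=RRYG B=GWOB L=BROW
Query: F face = WBBG

Answer: W B B G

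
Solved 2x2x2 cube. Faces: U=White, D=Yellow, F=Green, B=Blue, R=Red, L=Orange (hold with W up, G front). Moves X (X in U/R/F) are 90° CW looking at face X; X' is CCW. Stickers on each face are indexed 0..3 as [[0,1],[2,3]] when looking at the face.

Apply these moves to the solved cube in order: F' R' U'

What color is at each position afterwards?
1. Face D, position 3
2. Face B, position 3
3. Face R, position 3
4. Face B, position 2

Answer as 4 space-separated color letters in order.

Answer: G B Y O

Derivation:
After move 1 (F'): F=GGGG U=WWRR R=YRYR D=OOYY L=OWOW
After move 2 (R'): R=RRYY U=WBRB F=GWGR D=OGYG B=YBOB
After move 3 (U'): U=BBWR F=OWGR R=GWYY B=RROB L=YBOW
Query 1: D[3] = G
Query 2: B[3] = B
Query 3: R[3] = Y
Query 4: B[2] = O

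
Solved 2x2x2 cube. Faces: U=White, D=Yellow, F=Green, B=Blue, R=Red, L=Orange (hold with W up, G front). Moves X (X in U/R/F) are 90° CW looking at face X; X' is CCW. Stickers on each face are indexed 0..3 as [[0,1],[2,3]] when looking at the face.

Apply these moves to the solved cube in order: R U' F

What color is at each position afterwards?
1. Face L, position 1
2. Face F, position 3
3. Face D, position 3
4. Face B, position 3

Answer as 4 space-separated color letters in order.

Answer: Y O B B

Derivation:
After move 1 (R): R=RRRR U=WGWG F=GYGY D=YBYB B=WBWB
After move 2 (U'): U=GGWW F=OOGY R=GYRR B=RRWB L=WBOO
After move 3 (F): F=GOYO U=GGOB R=WYWR D=RGYB L=WYOB
Query 1: L[1] = Y
Query 2: F[3] = O
Query 3: D[3] = B
Query 4: B[3] = B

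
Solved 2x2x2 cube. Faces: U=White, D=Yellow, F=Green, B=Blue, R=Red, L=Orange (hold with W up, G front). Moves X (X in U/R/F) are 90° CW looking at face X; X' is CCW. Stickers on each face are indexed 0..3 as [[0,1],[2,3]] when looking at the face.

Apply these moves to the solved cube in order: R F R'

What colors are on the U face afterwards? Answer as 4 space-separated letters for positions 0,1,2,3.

After move 1 (R): R=RRRR U=WGWG F=GYGY D=YBYB B=WBWB
After move 2 (F): F=GGYY U=WGOO R=WRGR D=RRYB L=OYOB
After move 3 (R'): R=RRWG U=WWOW F=GGYO D=RGYY B=BBRB
Query: U face = WWOW

Answer: W W O W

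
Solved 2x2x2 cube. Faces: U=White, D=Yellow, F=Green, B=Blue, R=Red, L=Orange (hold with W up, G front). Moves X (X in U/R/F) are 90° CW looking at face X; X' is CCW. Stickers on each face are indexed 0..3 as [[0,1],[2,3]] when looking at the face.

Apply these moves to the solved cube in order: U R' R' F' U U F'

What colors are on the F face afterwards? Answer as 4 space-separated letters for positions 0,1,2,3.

Answer: O G G R

Derivation:
After move 1 (U): U=WWWW F=RRGG R=BBRR B=OOBB L=GGOO
After move 2 (R'): R=BRBR U=WBWO F=RWGW D=YRYG B=YOYB
After move 3 (R'): R=RRBB U=WYWY F=RBGO D=YWYW B=GORB
After move 4 (F'): F=BORG U=WYRB R=WRYB D=GOYW L=GYOW
After move 5 (U): U=RWBY F=WRRG R=GOYB B=GYRB L=BOOW
After move 6 (U): U=BRYW F=GORG R=GYYB B=BORB L=WROW
After move 7 (F'): F=OGGR U=BRGY R=OYGB D=RWYW L=WWOY
Query: F face = OGGR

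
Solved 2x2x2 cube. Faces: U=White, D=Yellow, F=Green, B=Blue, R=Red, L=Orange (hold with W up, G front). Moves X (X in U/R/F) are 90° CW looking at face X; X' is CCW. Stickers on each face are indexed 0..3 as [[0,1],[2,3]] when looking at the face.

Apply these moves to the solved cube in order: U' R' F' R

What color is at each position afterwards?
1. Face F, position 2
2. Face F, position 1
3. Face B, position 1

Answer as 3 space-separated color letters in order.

After move 1 (U'): U=WWWW F=OOGG R=GGRR B=RRBB L=BBOO
After move 2 (R'): R=GRGR U=WBWR F=OWGW D=YOYG B=YRYB
After move 3 (F'): F=WWOG U=WBGG R=ORYR D=BOYG L=BROW
After move 4 (R): R=YORR U=WWGG F=WOOG D=BYYY B=GRBB
Query 1: F[2] = O
Query 2: F[1] = O
Query 3: B[1] = R

Answer: O O R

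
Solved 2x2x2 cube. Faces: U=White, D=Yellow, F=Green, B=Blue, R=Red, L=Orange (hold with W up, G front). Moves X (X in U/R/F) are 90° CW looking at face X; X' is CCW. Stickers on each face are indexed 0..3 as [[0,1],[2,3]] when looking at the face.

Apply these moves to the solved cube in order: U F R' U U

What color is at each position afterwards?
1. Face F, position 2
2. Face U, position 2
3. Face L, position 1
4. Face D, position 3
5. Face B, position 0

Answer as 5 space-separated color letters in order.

After move 1 (U): U=WWWW F=RRGG R=BBRR B=OOBB L=GGOO
After move 2 (F): F=GRGR U=WWOG R=WBWR D=RBYY L=GYOY
After move 3 (R'): R=BRWW U=WBOO F=GWGG D=RRYR B=YOBB
After move 4 (U): U=OWOB F=BRGG R=YOWW B=GYBB L=GWOY
After move 5 (U): U=OOBW F=YOGG R=GYWW B=GWBB L=BROY
Query 1: F[2] = G
Query 2: U[2] = B
Query 3: L[1] = R
Query 4: D[3] = R
Query 5: B[0] = G

Answer: G B R R G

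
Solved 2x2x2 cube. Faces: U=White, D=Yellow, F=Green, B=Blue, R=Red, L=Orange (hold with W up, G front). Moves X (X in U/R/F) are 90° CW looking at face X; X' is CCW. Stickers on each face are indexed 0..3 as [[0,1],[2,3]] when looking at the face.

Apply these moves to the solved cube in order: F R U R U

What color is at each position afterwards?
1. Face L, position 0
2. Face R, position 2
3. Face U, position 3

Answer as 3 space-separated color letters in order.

Answer: W R W

Derivation:
After move 1 (F): F=GGGG U=WWOO R=WRWR D=RRYY L=OYOY
After move 2 (R): R=WWRR U=WGOG F=GRGY D=RBYB B=OBWB
After move 3 (U): U=OWGG F=WWGY R=OBRR B=OYWB L=GROY
After move 4 (R): R=RORB U=OWGY F=WBGB D=RWYO B=GYWB
After move 5 (U): U=GOYW F=ROGB R=GYRB B=GRWB L=WBOY
Query 1: L[0] = W
Query 2: R[2] = R
Query 3: U[3] = W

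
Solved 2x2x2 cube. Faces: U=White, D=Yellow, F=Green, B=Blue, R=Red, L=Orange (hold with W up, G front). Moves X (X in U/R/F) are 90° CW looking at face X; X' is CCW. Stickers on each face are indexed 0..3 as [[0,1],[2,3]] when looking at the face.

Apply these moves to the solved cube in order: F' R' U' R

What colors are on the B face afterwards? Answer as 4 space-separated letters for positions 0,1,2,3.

After move 1 (F'): F=GGGG U=WWRR R=YRYR D=OOYY L=OWOW
After move 2 (R'): R=RRYY U=WBRB F=GWGR D=OGYG B=YBOB
After move 3 (U'): U=BBWR F=OWGR R=GWYY B=RROB L=YBOW
After move 4 (R): R=YGYW U=BWWR F=OGGG D=OOYR B=RRBB
Query: B face = RRBB

Answer: R R B B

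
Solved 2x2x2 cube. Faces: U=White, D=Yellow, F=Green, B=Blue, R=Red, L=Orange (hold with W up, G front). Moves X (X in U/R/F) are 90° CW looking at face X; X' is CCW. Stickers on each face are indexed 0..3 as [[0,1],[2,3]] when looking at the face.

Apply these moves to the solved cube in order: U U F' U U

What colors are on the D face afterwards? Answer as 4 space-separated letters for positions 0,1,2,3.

After move 1 (U): U=WWWW F=RRGG R=BBRR B=OOBB L=GGOO
After move 2 (U): U=WWWW F=BBGG R=OORR B=GGBB L=RROO
After move 3 (F'): F=BGBG U=WWOR R=YOYR D=ROYY L=RWOW
After move 4 (U): U=OWRW F=YOBG R=GGYR B=RWBB L=BGOW
After move 5 (U): U=ROWW F=GGBG R=RWYR B=BGBB L=YOOW
Query: D face = ROYY

Answer: R O Y Y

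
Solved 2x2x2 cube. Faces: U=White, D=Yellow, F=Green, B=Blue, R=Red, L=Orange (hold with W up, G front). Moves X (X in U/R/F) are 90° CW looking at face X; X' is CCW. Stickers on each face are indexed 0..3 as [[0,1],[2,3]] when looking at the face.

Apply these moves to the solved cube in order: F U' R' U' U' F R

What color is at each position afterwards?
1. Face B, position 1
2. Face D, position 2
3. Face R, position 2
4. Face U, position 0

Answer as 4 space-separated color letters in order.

After move 1 (F): F=GGGG U=WWOO R=WRWR D=RRYY L=OYOY
After move 2 (U'): U=WOWO F=OYGG R=GGWR B=WRBB L=BBOY
After move 3 (R'): R=GRGW U=WBWW F=OOGO D=RYYG B=YRRB
After move 4 (U'): U=BWWW F=BBGO R=OOGW B=GRRB L=YROY
After move 5 (U'): U=WWBW F=YRGO R=BBGW B=OORB L=GROY
After move 6 (F): F=GYOR U=WWYR R=BBWW D=GBYG L=GROY
After move 7 (R): R=WBWB U=WYYR F=GBOG D=GRYO B=ROWB
Query 1: B[1] = O
Query 2: D[2] = Y
Query 3: R[2] = W
Query 4: U[0] = W

Answer: O Y W W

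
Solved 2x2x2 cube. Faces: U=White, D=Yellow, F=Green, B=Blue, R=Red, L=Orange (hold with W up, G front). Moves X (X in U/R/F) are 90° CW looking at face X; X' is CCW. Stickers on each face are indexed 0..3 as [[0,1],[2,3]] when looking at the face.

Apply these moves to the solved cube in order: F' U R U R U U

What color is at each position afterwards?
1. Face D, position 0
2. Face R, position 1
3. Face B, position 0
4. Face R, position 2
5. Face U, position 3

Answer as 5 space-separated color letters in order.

Answer: O O Y B R

Derivation:
After move 1 (F'): F=GGGG U=WWRR R=YRYR D=OOYY L=OWOW
After move 2 (U): U=RWRW F=YRGG R=BBYR B=OWBB L=GGOW
After move 3 (R): R=YBRB U=RRRG F=YOGY D=OBYO B=WWWB
After move 4 (U): U=RRGR F=YBGY R=WWRB B=GGWB L=YOOW
After move 5 (R): R=RWBW U=RBGY F=YBGO D=OWYG B=RGRB
After move 6 (U): U=GRYB F=RWGO R=RGBW B=YORB L=YBOW
After move 7 (U): U=YGBR F=RGGO R=YOBW B=YBRB L=RWOW
Query 1: D[0] = O
Query 2: R[1] = O
Query 3: B[0] = Y
Query 4: R[2] = B
Query 5: U[3] = R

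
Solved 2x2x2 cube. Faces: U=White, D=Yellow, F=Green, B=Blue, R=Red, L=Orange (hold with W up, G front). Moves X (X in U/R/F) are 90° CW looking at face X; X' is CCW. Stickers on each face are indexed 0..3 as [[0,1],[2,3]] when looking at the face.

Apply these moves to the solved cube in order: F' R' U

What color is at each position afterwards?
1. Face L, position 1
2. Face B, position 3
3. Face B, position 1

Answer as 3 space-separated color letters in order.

Answer: W B W

Derivation:
After move 1 (F'): F=GGGG U=WWRR R=YRYR D=OOYY L=OWOW
After move 2 (R'): R=RRYY U=WBRB F=GWGR D=OGYG B=YBOB
After move 3 (U): U=RWBB F=RRGR R=YBYY B=OWOB L=GWOW
Query 1: L[1] = W
Query 2: B[3] = B
Query 3: B[1] = W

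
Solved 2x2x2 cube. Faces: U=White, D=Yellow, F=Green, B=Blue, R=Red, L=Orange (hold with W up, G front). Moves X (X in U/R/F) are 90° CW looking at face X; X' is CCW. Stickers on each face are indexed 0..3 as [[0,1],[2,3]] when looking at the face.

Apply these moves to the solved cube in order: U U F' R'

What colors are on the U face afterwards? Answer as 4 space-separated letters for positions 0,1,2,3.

Answer: W B O G

Derivation:
After move 1 (U): U=WWWW F=RRGG R=BBRR B=OOBB L=GGOO
After move 2 (U): U=WWWW F=BBGG R=OORR B=GGBB L=RROO
After move 3 (F'): F=BGBG U=WWOR R=YOYR D=ROYY L=RWOW
After move 4 (R'): R=ORYY U=WBOG F=BWBR D=RGYG B=YGOB
Query: U face = WBOG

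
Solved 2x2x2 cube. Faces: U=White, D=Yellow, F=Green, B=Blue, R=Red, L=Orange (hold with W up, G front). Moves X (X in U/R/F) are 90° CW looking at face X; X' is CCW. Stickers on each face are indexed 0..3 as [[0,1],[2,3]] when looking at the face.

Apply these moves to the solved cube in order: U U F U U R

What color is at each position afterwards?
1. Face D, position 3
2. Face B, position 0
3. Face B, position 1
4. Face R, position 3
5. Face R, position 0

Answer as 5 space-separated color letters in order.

Answer: G W B Y W

Derivation:
After move 1 (U): U=WWWW F=RRGG R=BBRR B=OOBB L=GGOO
After move 2 (U): U=WWWW F=BBGG R=OORR B=GGBB L=RROO
After move 3 (F): F=GBGB U=WWOR R=WOWR D=ROYY L=RYOY
After move 4 (U): U=OWRW F=WOGB R=GGWR B=RYBB L=GBOY
After move 5 (U): U=ROWW F=GGGB R=RYWR B=GBBB L=WOOY
After move 6 (R): R=WRRY U=RGWB F=GOGY D=RBYG B=WBOB
Query 1: D[3] = G
Query 2: B[0] = W
Query 3: B[1] = B
Query 4: R[3] = Y
Query 5: R[0] = W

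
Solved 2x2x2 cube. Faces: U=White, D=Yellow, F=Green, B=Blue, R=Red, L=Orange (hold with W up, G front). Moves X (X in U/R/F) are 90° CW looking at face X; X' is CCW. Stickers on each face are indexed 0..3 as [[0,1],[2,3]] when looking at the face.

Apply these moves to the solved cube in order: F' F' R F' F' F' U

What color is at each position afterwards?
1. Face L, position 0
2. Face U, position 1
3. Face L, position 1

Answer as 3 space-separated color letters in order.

Answer: G W G

Derivation:
After move 1 (F'): F=GGGG U=WWRR R=YRYR D=OOYY L=OWOW
After move 2 (F'): F=GGGG U=WWYY R=OROR D=WWYY L=OROR
After move 3 (R): R=OORR U=WGYG F=GWGY D=WBYB B=YBWB
After move 4 (F'): F=WYGG U=WGOR R=BOWR D=RRYB L=OGOY
After move 5 (F'): F=YGWG U=WGBW R=RORR D=GYYB L=OROO
After move 6 (F'): F=GGYW U=WGRR R=YOGR D=ROYB L=OWOB
After move 7 (U): U=RWRG F=YOYW R=YBGR B=OWWB L=GGOB
Query 1: L[0] = G
Query 2: U[1] = W
Query 3: L[1] = G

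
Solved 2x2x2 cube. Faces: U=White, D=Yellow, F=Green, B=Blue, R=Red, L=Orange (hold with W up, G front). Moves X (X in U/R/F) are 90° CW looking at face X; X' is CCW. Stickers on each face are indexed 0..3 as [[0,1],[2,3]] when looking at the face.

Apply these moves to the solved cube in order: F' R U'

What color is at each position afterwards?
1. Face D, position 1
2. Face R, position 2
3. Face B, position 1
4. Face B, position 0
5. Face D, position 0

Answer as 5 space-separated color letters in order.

Answer: B R Y Y O

Derivation:
After move 1 (F'): F=GGGG U=WWRR R=YRYR D=OOYY L=OWOW
After move 2 (R): R=YYRR U=WGRG F=GOGY D=OBYB B=RBWB
After move 3 (U'): U=GGWR F=OWGY R=GORR B=YYWB L=RBOW
Query 1: D[1] = B
Query 2: R[2] = R
Query 3: B[1] = Y
Query 4: B[0] = Y
Query 5: D[0] = O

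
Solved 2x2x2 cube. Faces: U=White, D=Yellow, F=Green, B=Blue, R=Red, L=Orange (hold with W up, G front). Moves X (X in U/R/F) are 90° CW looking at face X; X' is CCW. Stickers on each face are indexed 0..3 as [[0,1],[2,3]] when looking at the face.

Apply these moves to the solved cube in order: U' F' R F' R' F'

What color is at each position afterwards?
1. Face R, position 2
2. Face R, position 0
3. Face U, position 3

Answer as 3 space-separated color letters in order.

After move 1 (U'): U=WWWW F=OOGG R=GGRR B=RRBB L=BBOO
After move 2 (F'): F=OGOG U=WWGR R=YGYR D=BOYY L=BWOW
After move 3 (R): R=YYRG U=WGGG F=OOOY D=BBYR B=RRWB
After move 4 (F'): F=OYOO U=WGYR R=BYBG D=WWYR L=BGOG
After move 5 (R'): R=YGBB U=WWYR F=OGOR D=WYYO B=RRWB
After move 6 (F'): F=GROO U=WWYB R=YGWB D=GGYO L=BROY
Query 1: R[2] = W
Query 2: R[0] = Y
Query 3: U[3] = B

Answer: W Y B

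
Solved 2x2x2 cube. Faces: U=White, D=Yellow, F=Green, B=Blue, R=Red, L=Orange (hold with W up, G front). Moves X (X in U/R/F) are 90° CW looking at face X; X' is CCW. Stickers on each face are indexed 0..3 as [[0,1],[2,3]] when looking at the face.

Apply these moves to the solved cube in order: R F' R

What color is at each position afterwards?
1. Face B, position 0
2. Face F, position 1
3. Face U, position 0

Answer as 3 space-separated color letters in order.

After move 1 (R): R=RRRR U=WGWG F=GYGY D=YBYB B=WBWB
After move 2 (F'): F=YYGG U=WGRR R=BRYR D=OOYB L=OGOW
After move 3 (R): R=YBRR U=WYRG F=YOGB D=OWYW B=RBGB
Query 1: B[0] = R
Query 2: F[1] = O
Query 3: U[0] = W

Answer: R O W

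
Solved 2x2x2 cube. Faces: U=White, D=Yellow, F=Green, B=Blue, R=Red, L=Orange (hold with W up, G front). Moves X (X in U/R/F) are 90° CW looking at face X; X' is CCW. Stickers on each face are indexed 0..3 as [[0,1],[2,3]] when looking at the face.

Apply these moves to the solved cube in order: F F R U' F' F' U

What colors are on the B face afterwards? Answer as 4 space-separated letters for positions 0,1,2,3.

Answer: Y R W B

Derivation:
After move 1 (F): F=GGGG U=WWOO R=WRWR D=RRYY L=OYOY
After move 2 (F): F=GGGG U=WWYY R=OROR D=WWYY L=OROR
After move 3 (R): R=OORR U=WGYG F=GWGY D=WBYB B=YBWB
After move 4 (U'): U=GGWY F=ORGY R=GWRR B=OOWB L=YBOR
After move 5 (F'): F=RYOG U=GGGR R=BWWR D=BRYB L=YYOW
After move 6 (F'): F=YGRO U=GGBW R=RWBR D=YWYB L=YROG
After move 7 (U): U=BGWG F=RWRO R=OOBR B=YRWB L=YGOG
Query: B face = YRWB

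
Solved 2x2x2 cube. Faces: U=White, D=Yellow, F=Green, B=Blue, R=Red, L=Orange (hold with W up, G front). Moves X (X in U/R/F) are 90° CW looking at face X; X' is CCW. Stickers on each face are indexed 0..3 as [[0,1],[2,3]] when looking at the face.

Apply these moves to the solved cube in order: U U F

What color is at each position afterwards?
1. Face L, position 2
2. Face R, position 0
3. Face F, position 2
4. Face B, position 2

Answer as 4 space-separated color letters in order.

After move 1 (U): U=WWWW F=RRGG R=BBRR B=OOBB L=GGOO
After move 2 (U): U=WWWW F=BBGG R=OORR B=GGBB L=RROO
After move 3 (F): F=GBGB U=WWOR R=WOWR D=ROYY L=RYOY
Query 1: L[2] = O
Query 2: R[0] = W
Query 3: F[2] = G
Query 4: B[2] = B

Answer: O W G B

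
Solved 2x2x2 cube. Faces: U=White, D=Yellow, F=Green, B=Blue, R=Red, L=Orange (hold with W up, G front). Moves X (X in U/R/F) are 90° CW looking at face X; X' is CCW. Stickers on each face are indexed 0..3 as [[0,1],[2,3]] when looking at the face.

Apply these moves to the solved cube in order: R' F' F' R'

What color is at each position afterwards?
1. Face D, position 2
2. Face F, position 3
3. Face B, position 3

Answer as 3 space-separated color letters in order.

Answer: Y Y B

Derivation:
After move 1 (R'): R=RRRR U=WBWB F=GWGW D=YGYG B=YBYB
After move 2 (F'): F=WWGG U=WBRR R=GRYR D=OOYG L=OBOW
After move 3 (F'): F=WGWG U=WBGY R=OROR D=BWYG L=OROR
After move 4 (R'): R=RROO U=WYGY F=WBWY D=BGYG B=GBWB
Query 1: D[2] = Y
Query 2: F[3] = Y
Query 3: B[3] = B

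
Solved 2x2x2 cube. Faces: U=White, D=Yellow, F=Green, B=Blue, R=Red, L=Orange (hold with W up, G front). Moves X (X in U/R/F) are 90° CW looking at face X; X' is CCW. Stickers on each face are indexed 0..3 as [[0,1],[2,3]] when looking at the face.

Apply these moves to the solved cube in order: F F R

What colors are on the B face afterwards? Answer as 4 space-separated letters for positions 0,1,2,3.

After move 1 (F): F=GGGG U=WWOO R=WRWR D=RRYY L=OYOY
After move 2 (F): F=GGGG U=WWYY R=OROR D=WWYY L=OROR
After move 3 (R): R=OORR U=WGYG F=GWGY D=WBYB B=YBWB
Query: B face = YBWB

Answer: Y B W B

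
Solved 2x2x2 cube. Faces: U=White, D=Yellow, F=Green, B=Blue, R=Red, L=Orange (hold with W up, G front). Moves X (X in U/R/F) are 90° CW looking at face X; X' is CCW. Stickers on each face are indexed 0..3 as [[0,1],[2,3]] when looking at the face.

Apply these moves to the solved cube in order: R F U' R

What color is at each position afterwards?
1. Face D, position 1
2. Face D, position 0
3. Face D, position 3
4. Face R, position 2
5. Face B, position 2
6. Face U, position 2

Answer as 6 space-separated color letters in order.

Answer: W R W R O W

Derivation:
After move 1 (R): R=RRRR U=WGWG F=GYGY D=YBYB B=WBWB
After move 2 (F): F=GGYY U=WGOO R=WRGR D=RRYB L=OYOB
After move 3 (U'): U=GOWO F=OYYY R=GGGR B=WRWB L=WBOB
After move 4 (R): R=GGRG U=GYWY F=ORYB D=RWYW B=OROB
Query 1: D[1] = W
Query 2: D[0] = R
Query 3: D[3] = W
Query 4: R[2] = R
Query 5: B[2] = O
Query 6: U[2] = W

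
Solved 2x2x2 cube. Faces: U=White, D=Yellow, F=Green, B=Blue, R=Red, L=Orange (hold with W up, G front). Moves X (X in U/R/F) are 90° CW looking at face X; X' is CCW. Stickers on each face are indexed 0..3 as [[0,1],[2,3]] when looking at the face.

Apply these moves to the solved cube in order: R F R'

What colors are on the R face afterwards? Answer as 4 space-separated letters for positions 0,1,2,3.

Answer: R R W G

Derivation:
After move 1 (R): R=RRRR U=WGWG F=GYGY D=YBYB B=WBWB
After move 2 (F): F=GGYY U=WGOO R=WRGR D=RRYB L=OYOB
After move 3 (R'): R=RRWG U=WWOW F=GGYO D=RGYY B=BBRB
Query: R face = RRWG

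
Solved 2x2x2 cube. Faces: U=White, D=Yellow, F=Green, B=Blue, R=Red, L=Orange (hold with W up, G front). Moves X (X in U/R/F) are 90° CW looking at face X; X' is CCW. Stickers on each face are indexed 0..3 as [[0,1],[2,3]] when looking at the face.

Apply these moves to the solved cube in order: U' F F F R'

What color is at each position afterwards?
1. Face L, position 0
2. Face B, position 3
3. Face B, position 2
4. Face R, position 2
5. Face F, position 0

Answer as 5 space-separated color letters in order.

Answer: B B O Y O

Derivation:
After move 1 (U'): U=WWWW F=OOGG R=GGRR B=RRBB L=BBOO
After move 2 (F): F=GOGO U=WWOB R=WGWR D=RGYY L=BYOY
After move 3 (F): F=GGOO U=WWYY R=OGBR D=WWYY L=BROG
After move 4 (F): F=OGOG U=WWGR R=YGYR D=BOYY L=BWOW
After move 5 (R'): R=GRYY U=WBGR F=OWOR D=BGYG B=YROB
Query 1: L[0] = B
Query 2: B[3] = B
Query 3: B[2] = O
Query 4: R[2] = Y
Query 5: F[0] = O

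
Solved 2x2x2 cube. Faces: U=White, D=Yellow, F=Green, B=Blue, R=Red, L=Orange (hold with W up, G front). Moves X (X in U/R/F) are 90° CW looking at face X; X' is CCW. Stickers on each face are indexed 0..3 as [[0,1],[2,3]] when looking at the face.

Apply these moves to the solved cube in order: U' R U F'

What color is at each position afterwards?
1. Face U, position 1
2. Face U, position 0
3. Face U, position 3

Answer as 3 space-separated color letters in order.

Answer: W W R

Derivation:
After move 1 (U'): U=WWWW F=OOGG R=GGRR B=RRBB L=BBOO
After move 2 (R): R=RGRG U=WOWG F=OYGY D=YBYR B=WRWB
After move 3 (U): U=WWGO F=RGGY R=WRRG B=BBWB L=OYOO
After move 4 (F'): F=GYRG U=WWWR R=BRYG D=YOYR L=OOOG
Query 1: U[1] = W
Query 2: U[0] = W
Query 3: U[3] = R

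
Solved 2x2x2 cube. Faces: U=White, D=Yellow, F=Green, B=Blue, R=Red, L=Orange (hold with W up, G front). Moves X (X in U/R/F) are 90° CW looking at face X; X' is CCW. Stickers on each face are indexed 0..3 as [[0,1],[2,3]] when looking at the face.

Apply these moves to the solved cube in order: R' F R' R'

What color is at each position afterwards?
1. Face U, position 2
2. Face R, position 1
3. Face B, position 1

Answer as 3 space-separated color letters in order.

After move 1 (R'): R=RRRR U=WBWB F=GWGW D=YGYG B=YBYB
After move 2 (F): F=GGWW U=WBOO R=WRBR D=RRYG L=OYOG
After move 3 (R'): R=RRWB U=WYOY F=GBWO D=RGYW B=GBRB
After move 4 (R'): R=RBRW U=WROG F=GYWY D=RBYO B=WBGB
Query 1: U[2] = O
Query 2: R[1] = B
Query 3: B[1] = B

Answer: O B B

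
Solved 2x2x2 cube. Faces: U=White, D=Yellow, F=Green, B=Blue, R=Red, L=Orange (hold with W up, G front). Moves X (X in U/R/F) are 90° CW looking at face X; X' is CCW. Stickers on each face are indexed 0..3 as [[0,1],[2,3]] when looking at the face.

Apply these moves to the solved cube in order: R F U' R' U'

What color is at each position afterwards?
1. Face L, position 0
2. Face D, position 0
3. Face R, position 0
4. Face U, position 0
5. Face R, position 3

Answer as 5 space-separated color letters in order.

After move 1 (R): R=RRRR U=WGWG F=GYGY D=YBYB B=WBWB
After move 2 (F): F=GGYY U=WGOO R=WRGR D=RRYB L=OYOB
After move 3 (U'): U=GOWO F=OYYY R=GGGR B=WRWB L=WBOB
After move 4 (R'): R=GRGG U=GWWW F=OOYO D=RYYY B=BRRB
After move 5 (U'): U=WWGW F=WBYO R=OOGG B=GRRB L=BROB
Query 1: L[0] = B
Query 2: D[0] = R
Query 3: R[0] = O
Query 4: U[0] = W
Query 5: R[3] = G

Answer: B R O W G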